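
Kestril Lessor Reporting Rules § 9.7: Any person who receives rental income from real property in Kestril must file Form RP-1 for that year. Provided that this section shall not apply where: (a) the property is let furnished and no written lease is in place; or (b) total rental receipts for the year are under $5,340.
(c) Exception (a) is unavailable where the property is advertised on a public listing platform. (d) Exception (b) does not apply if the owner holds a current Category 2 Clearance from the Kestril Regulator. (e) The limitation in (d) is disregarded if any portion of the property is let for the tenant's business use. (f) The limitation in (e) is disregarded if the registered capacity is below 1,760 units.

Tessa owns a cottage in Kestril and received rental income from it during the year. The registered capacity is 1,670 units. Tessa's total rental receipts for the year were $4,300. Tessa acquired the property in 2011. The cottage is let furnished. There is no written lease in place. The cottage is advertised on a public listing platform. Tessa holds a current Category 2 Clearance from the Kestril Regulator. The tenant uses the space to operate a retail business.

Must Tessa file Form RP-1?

Exception (a): the property is let furnished; there is no written lease — every condition holds. But applying paragraph (c): (c) operates against (a): the property is publicly advertised. (a) is therefore removed.
Exception (b) is satisfied on its face — total rental receipts for the year are $4,300, under the $5,340 limit. But: (d) operates against (b): a current Category 2 Clearance is held. (e) would limit (d) — the space is let for business use — but (f) sets (e) aside: (f) applies — the registered capacity is 1,670 units, below the 1,760 units limit. Exception (b) does not apply.
None of the exceptions is available; § 9.7 applies in full.

Yes — Tessa must file Form RP-1.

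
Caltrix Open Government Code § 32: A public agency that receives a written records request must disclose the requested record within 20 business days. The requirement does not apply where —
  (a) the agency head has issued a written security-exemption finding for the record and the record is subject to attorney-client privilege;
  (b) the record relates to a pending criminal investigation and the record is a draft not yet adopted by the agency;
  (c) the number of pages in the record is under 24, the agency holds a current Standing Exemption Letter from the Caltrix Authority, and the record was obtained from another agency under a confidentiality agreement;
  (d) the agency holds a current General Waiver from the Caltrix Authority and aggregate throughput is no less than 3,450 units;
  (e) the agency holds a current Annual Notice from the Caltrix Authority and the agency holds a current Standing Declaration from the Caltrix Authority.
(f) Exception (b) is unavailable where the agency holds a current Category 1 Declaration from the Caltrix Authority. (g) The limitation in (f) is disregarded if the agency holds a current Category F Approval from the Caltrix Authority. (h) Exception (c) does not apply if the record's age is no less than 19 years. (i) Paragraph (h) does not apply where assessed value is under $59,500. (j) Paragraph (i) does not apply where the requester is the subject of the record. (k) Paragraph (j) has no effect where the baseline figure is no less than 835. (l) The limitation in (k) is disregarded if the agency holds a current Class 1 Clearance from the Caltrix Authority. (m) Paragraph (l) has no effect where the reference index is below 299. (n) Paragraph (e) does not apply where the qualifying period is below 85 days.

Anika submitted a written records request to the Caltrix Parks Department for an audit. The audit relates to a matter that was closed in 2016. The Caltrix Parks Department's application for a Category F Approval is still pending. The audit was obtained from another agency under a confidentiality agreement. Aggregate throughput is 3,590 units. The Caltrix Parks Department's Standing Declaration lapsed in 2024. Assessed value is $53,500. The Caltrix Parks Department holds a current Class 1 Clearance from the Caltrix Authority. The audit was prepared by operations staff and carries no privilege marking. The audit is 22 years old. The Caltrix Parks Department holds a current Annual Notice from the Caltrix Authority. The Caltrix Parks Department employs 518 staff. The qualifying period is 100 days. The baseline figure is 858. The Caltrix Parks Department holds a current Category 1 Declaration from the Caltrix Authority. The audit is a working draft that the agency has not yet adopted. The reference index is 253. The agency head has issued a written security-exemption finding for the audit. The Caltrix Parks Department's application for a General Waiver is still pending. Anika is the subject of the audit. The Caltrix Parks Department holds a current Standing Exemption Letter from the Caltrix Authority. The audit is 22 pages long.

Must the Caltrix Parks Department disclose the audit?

Exception (a) requires that the record is subject to attorney-client privilege; but the audit carries no privilege marking, so (a) is unavailable.
Exception (b) requires that the record relates to a pending criminal investigation; but the audit relates to a closed matter, so (b) is unavailable.
Exception (c): the number of pages in the record is 22, under the 24 limit; a current Standing Exemption Letter is held; the audit was obtained under a confidentiality agreement — every condition holds. Considering the limiting provisions: (h) operates (the record's age is 22 years, meeting the 19 years threshold), but is displaced by (i): (i) operates against (h): assessed value is $53,500, under the $59,500 limit. (j) is engaged (Anika is the subject of the audit), but is set aside by (k): (k) is triggered — the baseline figure is 858, meeting the 835 threshold. (l) is engaged (a current Class 1 Clearance is held), but yields to (m): (m) operates — the reference index is 253, below the 299 limit. So (c) applies.
Exception (d) requires that the agency holds a current General Waiver from the Caltrix Authority; but the General Waiver is not current, so (d) is unavailable.
Exception (e) requires that the agency holds a current Standing Declaration from the Caltrix Authority; but the Standing Declaration is not current, so (e) is unavailable.

No — exception (c) applies; the Caltrix Parks Department is not required to disclose the audit.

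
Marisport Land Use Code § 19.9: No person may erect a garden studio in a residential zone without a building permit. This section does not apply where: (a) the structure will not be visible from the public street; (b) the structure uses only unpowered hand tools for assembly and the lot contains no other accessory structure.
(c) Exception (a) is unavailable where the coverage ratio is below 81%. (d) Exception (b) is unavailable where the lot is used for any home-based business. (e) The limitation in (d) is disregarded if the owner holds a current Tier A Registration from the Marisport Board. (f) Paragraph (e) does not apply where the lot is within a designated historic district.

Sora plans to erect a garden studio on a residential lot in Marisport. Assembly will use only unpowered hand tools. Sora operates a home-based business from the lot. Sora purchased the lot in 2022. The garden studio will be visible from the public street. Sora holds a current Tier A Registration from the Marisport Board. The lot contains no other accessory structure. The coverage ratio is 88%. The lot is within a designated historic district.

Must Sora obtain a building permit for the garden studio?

Exception (a) does not apply: the structure will be visible from the street.
Exception (b)'s conditions are all satisfied: assembly uses only hand tools; the lot has no other accessory structure. But applying paragraphs (d)–(f): (d) operates against (b): a home-based business operates on the lot. (e) applies (a current Tier A Registration is held), but yields to (f): (f) applies — the lot is in a historic district. (b) is therefore removed.
Every exception is unavailable, so the rule governs.

Yes — Sora must obtain a building permit.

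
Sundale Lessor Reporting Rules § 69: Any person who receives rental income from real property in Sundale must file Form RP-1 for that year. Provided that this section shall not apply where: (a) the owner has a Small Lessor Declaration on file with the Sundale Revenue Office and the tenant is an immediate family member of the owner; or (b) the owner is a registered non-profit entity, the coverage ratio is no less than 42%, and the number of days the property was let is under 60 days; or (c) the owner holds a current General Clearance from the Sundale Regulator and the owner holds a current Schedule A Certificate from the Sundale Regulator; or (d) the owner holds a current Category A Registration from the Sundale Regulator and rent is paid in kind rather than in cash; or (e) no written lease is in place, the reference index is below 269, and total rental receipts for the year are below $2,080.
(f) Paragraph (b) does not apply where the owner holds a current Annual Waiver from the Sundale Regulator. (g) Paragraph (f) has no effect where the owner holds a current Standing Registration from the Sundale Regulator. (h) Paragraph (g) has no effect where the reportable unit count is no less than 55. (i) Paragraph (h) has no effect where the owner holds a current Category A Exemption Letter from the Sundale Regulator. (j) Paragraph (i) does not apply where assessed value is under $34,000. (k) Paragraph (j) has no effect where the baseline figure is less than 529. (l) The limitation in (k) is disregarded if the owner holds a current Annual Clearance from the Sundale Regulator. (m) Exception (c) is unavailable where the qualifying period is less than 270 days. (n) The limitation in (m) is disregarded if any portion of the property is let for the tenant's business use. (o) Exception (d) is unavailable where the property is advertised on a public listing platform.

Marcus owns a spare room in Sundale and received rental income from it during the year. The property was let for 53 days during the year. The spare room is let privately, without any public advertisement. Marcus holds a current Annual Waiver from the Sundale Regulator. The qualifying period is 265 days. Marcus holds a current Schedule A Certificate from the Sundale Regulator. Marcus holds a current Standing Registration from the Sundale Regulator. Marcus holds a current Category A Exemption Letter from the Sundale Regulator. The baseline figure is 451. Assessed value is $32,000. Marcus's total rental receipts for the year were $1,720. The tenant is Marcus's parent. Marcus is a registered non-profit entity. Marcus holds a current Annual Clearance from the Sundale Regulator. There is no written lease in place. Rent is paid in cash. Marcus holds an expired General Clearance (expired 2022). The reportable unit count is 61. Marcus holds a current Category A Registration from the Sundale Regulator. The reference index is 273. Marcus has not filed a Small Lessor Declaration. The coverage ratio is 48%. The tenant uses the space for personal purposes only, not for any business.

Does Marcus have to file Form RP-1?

Exception (a) requires that the owner has a Small Lessor Declaration on file with the Sundale Revenue Office; but no Small Lessor Declaration is on file, so (a) is unavailable.
Exception (b) is satisfied on its face — Marcus is a registered non-profit; the coverage ratio is 48%, meeting the 42% threshold; the number of days the property was let is 53 days, under the 60 days limit. But: (f) operates against (b): a current Annual Waiver is held. (g) operates (a current Standing Registration is held), but is displaced by (h): (h) operates against (g): the reportable unit count is 61, meeting the 55 threshold. (i) applies (a current Category A Exemption Letter is held), but is itself disapplied by (j): (j) is engaged — assessed value is $32,000, under the $34,000 limit. (k) applies (the baseline figure is 451, less than the 529 limit), but is overridden by (l): (l) is triggered — a current Annual Clearance is held. Exception (b) does not apply.
Exception (c) does not apply: no current General Clearance is held.
Exception (d) does not apply: rent is paid in cash.
Exception (e) does not apply: the reference index is 273, not below 269.
No exception applies. The general rule governs.

Yes — Marcus must file Form RP-1.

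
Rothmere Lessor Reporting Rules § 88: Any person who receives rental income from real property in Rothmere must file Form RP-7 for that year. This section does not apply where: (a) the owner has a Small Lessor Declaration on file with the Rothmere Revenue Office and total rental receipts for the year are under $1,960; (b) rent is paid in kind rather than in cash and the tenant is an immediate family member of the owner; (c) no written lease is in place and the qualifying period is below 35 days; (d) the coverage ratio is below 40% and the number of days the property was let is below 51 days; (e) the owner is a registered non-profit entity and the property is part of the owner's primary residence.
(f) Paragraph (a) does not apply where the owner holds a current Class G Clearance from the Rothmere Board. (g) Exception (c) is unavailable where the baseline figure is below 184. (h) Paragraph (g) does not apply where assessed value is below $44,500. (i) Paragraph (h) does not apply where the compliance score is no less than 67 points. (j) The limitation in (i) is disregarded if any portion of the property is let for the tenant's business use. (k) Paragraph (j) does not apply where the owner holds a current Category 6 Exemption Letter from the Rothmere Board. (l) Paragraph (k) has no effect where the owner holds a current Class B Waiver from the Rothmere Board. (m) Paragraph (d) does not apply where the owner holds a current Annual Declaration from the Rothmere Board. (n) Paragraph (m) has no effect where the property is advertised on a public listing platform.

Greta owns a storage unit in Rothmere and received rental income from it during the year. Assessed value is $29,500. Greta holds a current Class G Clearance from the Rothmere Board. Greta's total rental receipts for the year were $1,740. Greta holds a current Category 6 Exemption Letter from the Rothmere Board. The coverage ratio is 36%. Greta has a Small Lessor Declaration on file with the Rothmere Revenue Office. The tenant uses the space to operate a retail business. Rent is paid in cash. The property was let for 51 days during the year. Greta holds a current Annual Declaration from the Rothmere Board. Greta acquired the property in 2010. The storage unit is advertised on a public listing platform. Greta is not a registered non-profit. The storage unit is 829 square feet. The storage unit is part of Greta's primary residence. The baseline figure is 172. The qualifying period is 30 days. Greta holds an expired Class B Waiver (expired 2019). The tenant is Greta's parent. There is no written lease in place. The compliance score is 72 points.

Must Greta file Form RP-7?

Exception (a) is satisfied on its face — a Small Lessor Declaration is on file; total rental receipts for the year are $1,740, under the $1,960 limit. However, paragraph (f) must be considered: (f) applies — a current Class G Clearance is held. (a) is therefore removed.
Exception (b) does not apply: rent is paid in cash.
All of (c)'s requirements are met (there is no written lease; the qualifying period is 30 days, below the 35 days limit). Turning to paragraphs (g)–(l): (g) operates against (c): the baseline figure is 172, below the 184 limit. (h) would limit (g) — assessed value is $29,500, below the $44,500 limit — but (i) sets (h) aside: (i) operates — the compliance score is 72 points, meeting the 67 points threshold. (j) would limit (i) — the space is let for business use — but (k) sets (j) aside: (k) operates against (j): a current Category 6 Exemption Letter is held. (l) does not operate here (no current Class B Waiver is held), so (k) stands. (c) is therefore removed.
Exception (d) does not apply: the number of days the property was let is 51 days, not below 51 days.
Exception (e) does not apply: Greta is not a registered non-profit.
No exception is made out. Greta falls within the general rule.

Yes — Greta must file Form RP-7.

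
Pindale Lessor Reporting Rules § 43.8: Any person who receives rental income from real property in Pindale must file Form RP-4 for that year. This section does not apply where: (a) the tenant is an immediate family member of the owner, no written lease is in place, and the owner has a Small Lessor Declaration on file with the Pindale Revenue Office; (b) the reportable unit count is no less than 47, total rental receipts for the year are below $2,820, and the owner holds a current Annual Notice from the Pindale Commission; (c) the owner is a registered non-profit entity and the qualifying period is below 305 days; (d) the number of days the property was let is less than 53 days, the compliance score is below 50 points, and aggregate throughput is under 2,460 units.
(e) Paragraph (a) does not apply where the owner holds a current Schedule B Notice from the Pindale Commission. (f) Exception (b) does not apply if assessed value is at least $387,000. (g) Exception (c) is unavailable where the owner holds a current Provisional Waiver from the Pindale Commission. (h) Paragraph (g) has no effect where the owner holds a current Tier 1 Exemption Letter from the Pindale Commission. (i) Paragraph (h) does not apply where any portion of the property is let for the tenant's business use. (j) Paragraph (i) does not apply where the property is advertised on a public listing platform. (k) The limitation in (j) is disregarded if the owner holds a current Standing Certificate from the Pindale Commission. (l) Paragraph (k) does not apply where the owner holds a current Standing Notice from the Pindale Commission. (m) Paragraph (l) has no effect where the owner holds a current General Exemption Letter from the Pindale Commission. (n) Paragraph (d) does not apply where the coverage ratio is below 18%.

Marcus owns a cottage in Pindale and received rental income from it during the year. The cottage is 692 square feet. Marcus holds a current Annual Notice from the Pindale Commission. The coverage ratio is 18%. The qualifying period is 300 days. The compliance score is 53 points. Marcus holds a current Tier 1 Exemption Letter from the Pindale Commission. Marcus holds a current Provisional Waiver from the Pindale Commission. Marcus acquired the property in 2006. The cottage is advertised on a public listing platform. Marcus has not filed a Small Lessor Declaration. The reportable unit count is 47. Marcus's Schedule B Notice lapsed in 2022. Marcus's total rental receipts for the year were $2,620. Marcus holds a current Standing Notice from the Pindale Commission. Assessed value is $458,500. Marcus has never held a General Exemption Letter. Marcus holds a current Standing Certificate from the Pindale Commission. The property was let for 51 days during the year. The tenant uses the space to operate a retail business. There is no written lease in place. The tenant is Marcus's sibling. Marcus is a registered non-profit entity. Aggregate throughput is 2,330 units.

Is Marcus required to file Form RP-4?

No — exception (c) applies; Marcus is not required to file Form RP-4.

Exception (a) requires that the owner has a Small Lessor Declaration on file with the Pindale Revenue Office; but no Small Lessor Declaration is on file, so (a) is unavailable.
Exception (b): the reportable unit count is 47, meeting the 47 threshold; total rental receipts for the year are $2,620, below the $2,820 limit; a current Annual Notice is held — every condition holds. However, paragraph (f) must be considered: (f) operates against (b): assessed value is $458,500, meeting the $387,000 threshold. So (b) is unavailable.
All of (c)'s requirements are met (Marcus is a registered non-profit; the qualifying period is 300 days, below the 305 days limit). Under paragraphs (g)–(m): (g) would limit (c) — a current Provisional Waiver is held — but (h) sets (g) aside: (h) applies — a current Tier 1 Exemption Letter is held. (i) would limit (h) — the space is let for business use — but (j) sets (i) aside: (j) operates against (i): the property is publicly advertised. (k) is triggered (a current Standing Certificate is held), but is overridden by (l): (l) operates against (k): a current Standing Notice is held. (m), which would lift (l), does not operate here — the General Exemption Letter is not current. So (c) applies.
Exception (d) requires that the compliance score is below 50 points; but the compliance score is 53 points, not below 50 points, so (d) is unavailable.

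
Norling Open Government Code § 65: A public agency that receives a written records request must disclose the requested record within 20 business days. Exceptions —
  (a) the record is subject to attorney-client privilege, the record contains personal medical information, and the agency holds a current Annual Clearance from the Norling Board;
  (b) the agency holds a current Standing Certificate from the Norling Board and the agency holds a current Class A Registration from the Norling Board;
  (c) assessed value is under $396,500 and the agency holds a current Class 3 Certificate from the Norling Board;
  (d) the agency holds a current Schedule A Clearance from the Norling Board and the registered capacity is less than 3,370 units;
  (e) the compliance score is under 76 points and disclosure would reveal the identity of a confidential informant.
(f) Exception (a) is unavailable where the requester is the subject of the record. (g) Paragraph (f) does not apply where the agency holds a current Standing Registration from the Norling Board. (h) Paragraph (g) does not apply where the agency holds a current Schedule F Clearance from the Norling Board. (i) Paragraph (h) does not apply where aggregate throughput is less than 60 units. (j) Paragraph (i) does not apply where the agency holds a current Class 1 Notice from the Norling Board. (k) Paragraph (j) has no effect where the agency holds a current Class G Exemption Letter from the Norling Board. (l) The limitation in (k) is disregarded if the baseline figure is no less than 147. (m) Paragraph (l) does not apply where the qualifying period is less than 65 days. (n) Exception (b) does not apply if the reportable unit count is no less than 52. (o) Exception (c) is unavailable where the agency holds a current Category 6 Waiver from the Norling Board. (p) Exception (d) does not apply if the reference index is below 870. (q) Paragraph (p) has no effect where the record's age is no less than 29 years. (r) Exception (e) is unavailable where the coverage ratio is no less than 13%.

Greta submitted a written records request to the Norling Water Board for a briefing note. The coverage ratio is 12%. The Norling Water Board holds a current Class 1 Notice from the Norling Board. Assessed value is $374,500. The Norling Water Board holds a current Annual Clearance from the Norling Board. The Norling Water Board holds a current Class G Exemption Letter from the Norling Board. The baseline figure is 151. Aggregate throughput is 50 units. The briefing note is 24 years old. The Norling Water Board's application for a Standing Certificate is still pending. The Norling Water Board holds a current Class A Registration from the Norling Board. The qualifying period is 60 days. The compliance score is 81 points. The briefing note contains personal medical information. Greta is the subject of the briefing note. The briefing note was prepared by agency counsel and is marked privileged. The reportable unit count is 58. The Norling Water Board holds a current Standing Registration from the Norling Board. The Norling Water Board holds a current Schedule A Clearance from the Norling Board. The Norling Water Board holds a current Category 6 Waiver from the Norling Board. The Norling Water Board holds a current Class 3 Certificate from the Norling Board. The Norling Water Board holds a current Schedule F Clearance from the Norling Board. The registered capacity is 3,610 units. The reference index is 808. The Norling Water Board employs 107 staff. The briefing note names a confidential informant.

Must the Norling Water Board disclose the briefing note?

Exception (a): the briefing note is privileged; the briefing note contains personal medical information; a current Annual Clearance is held — every condition holds. Considering the limiting provisions: (f) is triggered (Greta is the subject of the briefing note), but yields to (g): (g) operates against (f): a current Standing Registration is held. (h) would limit (g) — a current Schedule F Clearance is held — but (i) sets (h) aside: (i) operates against (h): aggregate throughput is 50 units, less than the 60 units limit. (j) would limit (i) — a current Class 1 Notice is held — but (k) sets (j) aside: (k) is engaged — a current Class G Exemption Letter is held. (l) operates (the baseline figure is 151, meeting the 147 threshold), but yields to (m): (m) operates against (l): the qualifying period is 60 days, less than the 65 days limit. So (a) applies.
Exception (b) fails — the Standing Certificate is not current.
Exception (c)'s conditions are all satisfied: assessed value is $374,500, under the $396,500 limit; a current Class 3 Certificate is held. But applying paragraph (o): (o) operates against (c): a current Category 6 Waiver is held. Exception (c) does not apply.
Exception (d) fails — the registered capacity is 3,610 units, not less than 3,370 units.
Exception (e) fails — the compliance score is 81 points, not under 76 points.

No — exception (a) applies; the Norling Water Board is not required to disclose the briefing note.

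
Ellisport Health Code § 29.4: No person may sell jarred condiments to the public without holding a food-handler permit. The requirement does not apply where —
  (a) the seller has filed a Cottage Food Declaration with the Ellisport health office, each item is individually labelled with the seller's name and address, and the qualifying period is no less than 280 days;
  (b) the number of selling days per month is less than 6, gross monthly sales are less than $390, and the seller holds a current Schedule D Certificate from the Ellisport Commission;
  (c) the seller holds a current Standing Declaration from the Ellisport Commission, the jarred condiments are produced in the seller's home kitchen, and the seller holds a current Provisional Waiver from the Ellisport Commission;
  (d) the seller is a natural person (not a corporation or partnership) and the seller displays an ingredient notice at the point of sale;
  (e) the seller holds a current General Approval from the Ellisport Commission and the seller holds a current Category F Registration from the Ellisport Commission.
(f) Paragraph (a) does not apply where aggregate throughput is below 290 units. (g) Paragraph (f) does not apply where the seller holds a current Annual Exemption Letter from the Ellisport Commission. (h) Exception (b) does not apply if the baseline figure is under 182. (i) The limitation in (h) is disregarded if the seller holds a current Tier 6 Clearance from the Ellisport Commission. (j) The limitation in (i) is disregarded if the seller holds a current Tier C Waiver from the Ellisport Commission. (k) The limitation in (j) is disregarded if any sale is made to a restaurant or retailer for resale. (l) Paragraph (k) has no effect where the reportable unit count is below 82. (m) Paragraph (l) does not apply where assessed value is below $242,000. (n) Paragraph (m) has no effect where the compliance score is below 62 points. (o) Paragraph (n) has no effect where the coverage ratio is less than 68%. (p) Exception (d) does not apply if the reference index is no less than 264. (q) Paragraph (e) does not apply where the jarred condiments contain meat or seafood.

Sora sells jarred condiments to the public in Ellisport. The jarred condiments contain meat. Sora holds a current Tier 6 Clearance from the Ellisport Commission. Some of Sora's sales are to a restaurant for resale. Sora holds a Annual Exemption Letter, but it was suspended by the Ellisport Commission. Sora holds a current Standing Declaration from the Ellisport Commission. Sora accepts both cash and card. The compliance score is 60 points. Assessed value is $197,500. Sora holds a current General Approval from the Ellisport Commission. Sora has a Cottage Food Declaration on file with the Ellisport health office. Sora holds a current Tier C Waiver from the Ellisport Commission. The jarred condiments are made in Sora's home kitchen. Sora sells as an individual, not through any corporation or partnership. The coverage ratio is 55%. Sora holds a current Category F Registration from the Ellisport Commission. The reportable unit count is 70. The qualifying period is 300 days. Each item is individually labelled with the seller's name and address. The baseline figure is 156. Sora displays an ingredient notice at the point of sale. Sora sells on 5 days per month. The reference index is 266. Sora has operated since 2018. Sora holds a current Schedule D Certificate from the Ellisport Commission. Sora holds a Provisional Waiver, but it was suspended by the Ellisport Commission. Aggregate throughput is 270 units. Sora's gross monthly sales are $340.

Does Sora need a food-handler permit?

No — exception (b) applies; Sora is not required to hold a food-handler permit.

Exception (a)'s conditions are all satisfied: a Cottage Food Declaration is on file; items are individually labelled; the qualifying period is 300 days, meeting the 280 days threshold. But applying paragraphs (f)–(g): (f) is triggered — aggregate throughput is 270 units, below the 290 units limit. (g) is not engaged (the Annual Exemption Letter is not current), so (f) stands. Exception (a) does not apply.
Exception (b): the number of selling days per month is 5, less than the 6 limit; gross monthly sales are $340, less than the $390 limit; a current Schedule D Certificate is held — every condition holds. Under paragraphs (h)–(o): (h) operates (the baseline figure is 156, under the 182 limit), but yields to (i): (i) is triggered — a current Tier 6 Clearance is held. (j) would limit (i) — a current Tier C Waiver is held — but (k) sets (j) aside: (k) operates against (j): some sales are to a restaurant for resale. (l) would limit (k) — the reportable unit count is 70, below the 82 limit — but (m) sets (l) aside: (m) applies — assessed value is $197,500, below the $242,000 limit. (n) applies (the compliance score is 60 points, below the 62 points limit), but yields to (o): (o) operates against (n): the coverage ratio is 55%, less than the 68% limit. Exception (b) stands.
Exception (c) fails — no current Provisional Waiver is held.
Exception (d) is satisfied on its face — the seller is a natural person; an ingredient notice is displayed. However, paragraph (p) must be considered: (p) is engaged — the reference index is 266, meeting the 264 threshold. Exception (d) does not apply.
Exception (e): a current General Approval is held; a current Category F Registration is held — every condition holds. But applying paragraph (q): (q) operates — the jarred condiments contain meat. So (e) is unavailable.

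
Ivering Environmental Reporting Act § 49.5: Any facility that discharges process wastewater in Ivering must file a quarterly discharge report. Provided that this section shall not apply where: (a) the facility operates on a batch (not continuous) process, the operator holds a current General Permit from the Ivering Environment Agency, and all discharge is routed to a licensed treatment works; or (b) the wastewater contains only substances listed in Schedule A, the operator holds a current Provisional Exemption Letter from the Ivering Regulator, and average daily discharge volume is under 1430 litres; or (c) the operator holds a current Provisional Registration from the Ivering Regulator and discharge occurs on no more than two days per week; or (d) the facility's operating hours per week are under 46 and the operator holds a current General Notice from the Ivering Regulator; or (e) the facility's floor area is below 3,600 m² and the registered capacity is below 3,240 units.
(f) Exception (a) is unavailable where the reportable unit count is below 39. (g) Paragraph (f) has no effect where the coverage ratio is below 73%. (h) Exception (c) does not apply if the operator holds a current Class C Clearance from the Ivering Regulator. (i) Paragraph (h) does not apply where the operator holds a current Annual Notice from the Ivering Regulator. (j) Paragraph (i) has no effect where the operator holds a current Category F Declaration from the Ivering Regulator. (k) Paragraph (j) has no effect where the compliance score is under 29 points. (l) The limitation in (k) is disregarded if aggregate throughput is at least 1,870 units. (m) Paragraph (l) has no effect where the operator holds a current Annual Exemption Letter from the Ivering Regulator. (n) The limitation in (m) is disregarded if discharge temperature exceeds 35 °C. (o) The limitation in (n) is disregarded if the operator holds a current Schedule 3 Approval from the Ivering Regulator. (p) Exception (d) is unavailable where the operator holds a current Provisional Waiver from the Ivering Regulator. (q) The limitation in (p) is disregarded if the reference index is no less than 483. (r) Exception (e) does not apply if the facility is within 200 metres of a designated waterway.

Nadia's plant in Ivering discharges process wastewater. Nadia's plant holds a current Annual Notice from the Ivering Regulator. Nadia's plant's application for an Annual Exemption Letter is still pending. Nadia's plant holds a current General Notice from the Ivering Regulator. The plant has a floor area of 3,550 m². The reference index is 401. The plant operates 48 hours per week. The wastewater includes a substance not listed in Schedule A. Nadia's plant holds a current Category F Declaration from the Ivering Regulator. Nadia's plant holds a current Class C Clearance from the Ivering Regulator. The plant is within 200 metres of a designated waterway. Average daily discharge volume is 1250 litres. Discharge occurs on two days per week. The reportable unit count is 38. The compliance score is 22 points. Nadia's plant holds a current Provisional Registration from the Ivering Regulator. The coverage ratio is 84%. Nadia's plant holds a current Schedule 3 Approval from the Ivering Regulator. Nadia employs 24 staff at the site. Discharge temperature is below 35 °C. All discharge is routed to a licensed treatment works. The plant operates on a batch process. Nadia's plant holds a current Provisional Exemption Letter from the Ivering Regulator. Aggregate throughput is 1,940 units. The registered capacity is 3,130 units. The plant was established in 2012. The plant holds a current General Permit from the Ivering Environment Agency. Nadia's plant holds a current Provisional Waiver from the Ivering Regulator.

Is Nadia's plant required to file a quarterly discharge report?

Exception (a)'s conditions are all satisfied: the facility operates on a batch process; a current General Permit is held; discharge is routed to a licensed treatment works. But: (f) operates against (a): the reportable unit count is 38, below the 39 limit. (g), which would lift (f), is not engaged — the coverage ratio is 84%, not below 73%. So (a) is unavailable.
Exception (b) fails — the wastewater includes a non-Schedule-A substance.
All of (c)'s requirements are met (a current Provisional Registration is held; discharge occurs on no more than two days per week). However, paragraphs (h)–(o) must be considered: (h) operates against (c): a current Class C Clearance is held. (i) would limit (h) — a current Annual Notice is held — but (j) sets (i) aside: (j) operates against (i): a current Category F Declaration is held. (k) is engaged (the compliance score is 22 points, under the 29 points limit), but is set aside by (l): (l) operates against (k): aggregate throughput is 1,940 units, meeting the 1,870 units threshold. (m), which would lift (l), does not operate here — no current Annual Exemption Letter is held. So (c) is unavailable.
Exception (d) does not apply: the facility's operating hours per week are 48, not under 46.
Exception (e): the facility's floor area is 3,550 m², below the 3,600 m² limit; the registered capacity is 3,130 units, below the 3,240 units limit — every condition holds. However, paragraph (r) must be considered: (r) operates against (e): the plant is within 200 m of a designated waterway. So (e) is unavailable.
Every exception is unavailable, so the rule governs.

Yes — Nadia's plant must file a quarterly discharge report.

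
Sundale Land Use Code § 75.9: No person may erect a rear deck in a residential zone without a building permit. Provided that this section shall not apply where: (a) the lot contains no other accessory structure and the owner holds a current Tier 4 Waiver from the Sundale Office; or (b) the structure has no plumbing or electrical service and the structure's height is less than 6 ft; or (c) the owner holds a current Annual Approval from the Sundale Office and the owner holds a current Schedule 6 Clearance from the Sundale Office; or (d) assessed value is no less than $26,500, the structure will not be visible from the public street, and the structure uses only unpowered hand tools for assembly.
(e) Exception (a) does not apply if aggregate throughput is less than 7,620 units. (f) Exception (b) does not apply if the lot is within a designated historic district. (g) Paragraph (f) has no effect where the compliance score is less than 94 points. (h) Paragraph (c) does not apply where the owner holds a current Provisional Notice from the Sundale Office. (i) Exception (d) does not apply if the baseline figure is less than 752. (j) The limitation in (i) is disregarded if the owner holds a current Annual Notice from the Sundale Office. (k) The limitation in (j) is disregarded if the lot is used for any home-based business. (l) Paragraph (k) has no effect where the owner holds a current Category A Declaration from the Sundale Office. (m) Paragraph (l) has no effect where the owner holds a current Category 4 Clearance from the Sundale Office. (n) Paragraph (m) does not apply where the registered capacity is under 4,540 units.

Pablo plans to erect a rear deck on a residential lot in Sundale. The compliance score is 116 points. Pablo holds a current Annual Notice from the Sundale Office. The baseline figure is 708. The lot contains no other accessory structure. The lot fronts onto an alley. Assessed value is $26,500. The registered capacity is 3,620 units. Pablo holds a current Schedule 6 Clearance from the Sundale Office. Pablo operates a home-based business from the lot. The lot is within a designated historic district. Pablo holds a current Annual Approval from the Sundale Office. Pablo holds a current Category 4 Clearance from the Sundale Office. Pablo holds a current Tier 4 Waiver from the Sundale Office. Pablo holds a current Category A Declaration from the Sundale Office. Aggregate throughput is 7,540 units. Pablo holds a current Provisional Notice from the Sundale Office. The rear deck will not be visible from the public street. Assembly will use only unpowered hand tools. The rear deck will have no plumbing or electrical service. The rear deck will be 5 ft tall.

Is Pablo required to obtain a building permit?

Exception (a): the lot has no other accessory structure; a current Tier 4 Waiver is held — every condition holds. But: (e) operates against (a): aggregate throughput is 7,540 units, less than the 7,620 units limit. So (a) is unavailable.
Exception (b)'s conditions are all satisfied: there is no plumbing or electrical service; the structure's height is 5 ft, less than the 6 ft limit. But applying paragraphs (f)–(g): (f) is triggered — the lot is in a historic district. (g) is not triggered (the compliance score is 116 points, not less than 94 points), so (f) stands. So (b) is unavailable.
Exception (c): a current Annual Approval is held; a current Schedule 6 Clearance is held — every condition holds. Turning to paragraph (h): (h) operates against (c): a current Provisional Notice is held. (c) is therefore removed.
Exception (d)'s conditions are all satisfied: assessed value is $26,500, meeting the $26,500 threshold; the structure will not be visible from the street; assembly uses only hand tools. Considering the limiting provisions: (i) applies (the baseline figure is 708, less than the 752 limit), but is itself disapplied by (j): (j) operates against (i): a current Annual Notice is held. (k) operates (a home-based business operates on the lot), but is overridden by (l): (l) operates against (k): a current Category A Declaration is held. (m) would limit (l) — a current Category 4 Clearance is held — but (n) sets (m) aside: (n) operates — the registered capacity is 3,620 units, under the 4,540 units limit. Exception (d) stands.

No — exception (d) applies; Pablo does not need a building permit.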